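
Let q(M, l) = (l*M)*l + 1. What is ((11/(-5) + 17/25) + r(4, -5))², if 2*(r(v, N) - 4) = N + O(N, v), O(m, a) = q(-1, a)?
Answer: 35344/625 ≈ 56.550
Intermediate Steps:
q(M, l) = 1 + M*l² (q(M, l) = (M*l)*l + 1 = M*l² + 1 = 1 + M*l²)
O(m, a) = 1 - a²
r(v, N) = 9/2 + N/2 - v²/2 (r(v, N) = 4 + (N + (1 - v²))/2 = 4 + (1 + N - v²)/2 = 4 + (½ + N/2 - v²/2) = 9/2 + N/2 - v²/2)
((11/(-5) + 17/25) + r(4, -5))² = ((11/(-5) + 17/25) + (9/2 + (½)*(-5) - ½*4²))² = ((11*(-⅕) + 17*(1/25)) + (9/2 - 5/2 - ½*16))² = ((-11/5 + 17/25) + (9/2 - 5/2 - 8))² = (-38/25 - 6)² = (-188/25)² = 35344/625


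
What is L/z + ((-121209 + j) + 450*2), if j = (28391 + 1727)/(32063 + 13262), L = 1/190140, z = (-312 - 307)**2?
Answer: -2147418005681382943/17849286972300 ≈ -1.2031e+5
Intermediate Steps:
z = 383161 (z = (-619)**2 = 383161)
L = 1/190140 ≈ 5.2593e-6
j = 814/1225 (j = 30118/45325 = 30118*(1/45325) = 814/1225 ≈ 0.66449)
L/z + ((-121209 + j) + 450*2) = (1/190140)/383161 + ((-121209 + 814/1225) + 450*2) = (1/190140)*(1/383161) + (-148480211/1225 + 900) = 1/72854232540 - 147377711/1225 = -2147418005681382943/17849286972300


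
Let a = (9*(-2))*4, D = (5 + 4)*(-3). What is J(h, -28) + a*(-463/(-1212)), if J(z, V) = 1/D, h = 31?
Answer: -75107/2727 ≈ -27.542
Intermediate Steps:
D = -27 (D = 9*(-3) = -27)
J(z, V) = -1/27 (J(z, V) = 1/(-27) = -1/27)
a = -72 (a = -18*4 = -72)
J(h, -28) + a*(-463/(-1212)) = -1/27 - (-33336)/(-1212) = -1/27 - (-33336)*(-1)/1212 = -1/27 - 72*463/1212 = -1/27 - 2778/101 = -75107/2727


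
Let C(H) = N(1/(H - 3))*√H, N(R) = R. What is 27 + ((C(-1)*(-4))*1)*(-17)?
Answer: 27 - 17*I ≈ 27.0 - 17.0*I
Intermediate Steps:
C(H) = √H/(-3 + H) (C(H) = √H/(H - 3) = √H/(-3 + H))
27 + ((C(-1)*(-4))*1)*(-17) = 27 + (((√(-1)/(-3 - 1))*(-4))*1)*(-17) = 27 + (((I/(-4))*(-4))*1)*(-17) = 27 + (((I*(-¼))*(-4))*1)*(-17) = 27 + ((-I/4*(-4))*1)*(-17) = 27 + (I*1)*(-17) = 27 + I*(-17) = 27 - 17*I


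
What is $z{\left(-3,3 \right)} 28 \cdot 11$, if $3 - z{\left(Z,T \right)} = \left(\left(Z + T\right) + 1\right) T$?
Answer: $0$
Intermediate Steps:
$z{\left(Z,T \right)} = 3 - T \left(1 + T + Z\right)$ ($z{\left(Z,T \right)} = 3 - \left(\left(Z + T\right) + 1\right) T = 3 - \left(\left(T + Z\right) + 1\right) T = 3 - \left(1 + T + Z\right) T = 3 - T \left(1 + T + Z\right)$)
$z{\left(-3,3 \right)} 28 \cdot 11 = \left(3 - 3 - 3^{2} - 3 \left(-3\right)\right) 28 \cdot 11 = \left(3 - 3 - 9 + 9\right) 28 \cdot 11 = 0 \cdot 28 \cdot 11 = 0 \cdot 11 = 0$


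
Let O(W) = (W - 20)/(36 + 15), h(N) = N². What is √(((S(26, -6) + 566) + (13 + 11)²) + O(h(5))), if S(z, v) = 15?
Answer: 2*√752403/51 ≈ 34.016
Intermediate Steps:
O(W) = -20/51 + W/51 (O(W) = (-20 + W)/51 = (-20 + W)*(1/51) = -20/51 + W/51)
√(((S(26, -6) + 566) + (13 + 11)²) + O(h(5))) = √(((15 + 566) + (13 + 11)²) + (-20/51 + (1/51)*5²)) = √((581 + 24²) + (-20/51 + (1/51)*25)) = √((581 + 576) + (-20/51 + 25/51)) = √(1157 + 5/51) = √(59012/51) = 2*√752403/51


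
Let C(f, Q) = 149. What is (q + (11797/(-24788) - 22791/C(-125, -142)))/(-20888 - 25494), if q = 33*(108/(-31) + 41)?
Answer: -124181726257/5310542896904 ≈ -0.023384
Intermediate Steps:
q = 38379/31 (q = 33*(108*(-1/31) + 41) = 33*(-108/31 + 41) = 33*(1163/31) = 38379/31 ≈ 1238.0)
(q + (11797/(-24788) - 22791/C(-125, -142)))/(-20888 - 25494) = (38379/31 + (11797/(-24788) - 22791/149))/(-20888 - 25494) = (38379/31 + (11797*(-1/24788) - 22791*1/149))/(-46382) = (38379/31 + (-11797/24788 - 22791/149))*(-1/46382) = (38379/31 - 566701061/3693412)*(-1/46382) = (124181726257/114495772)*(-1/46382) = -124181726257/5310542896904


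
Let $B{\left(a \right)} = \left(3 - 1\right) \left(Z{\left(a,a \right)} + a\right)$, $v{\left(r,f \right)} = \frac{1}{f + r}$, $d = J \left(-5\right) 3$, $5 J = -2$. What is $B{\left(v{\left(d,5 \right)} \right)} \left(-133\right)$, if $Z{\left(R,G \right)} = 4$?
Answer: $- \frac{11970}{11} \approx -1088.2$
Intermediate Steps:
$J = - \frac{2}{5}$ ($J = \frac{1}{5} \left(-2\right) = - \frac{2}{5} \approx -0.4$)
$d = 6$ ($d = \left(- \frac{2}{5}\right) \left(-5\right) 3 = 2 \cdot 3 = 6$)
$B{\left(a \right)} = 8 + 2 a$ ($B{\left(a \right)} = \left(3 - 1\right) \left(4 + a\right) = 2 \left(4 + a\right) = 8 + 2 a$)
$B{\left(v{\left(d,5 \right)} \right)} \left(-133\right) = \left(8 + \frac{2}{5 + 6}\right) \left(-133\right) = \left(8 + \frac{2}{11}\right) \left(-133\right) = \frac{90}{11} \left(-133\right) = - \frac{11970}{11}$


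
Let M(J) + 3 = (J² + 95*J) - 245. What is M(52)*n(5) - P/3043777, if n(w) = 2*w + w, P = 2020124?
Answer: 337674600256/3043777 ≈ 1.1094e+5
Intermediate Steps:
M(J) = -248 + J² + 95*J (M(J) = -3 + ((J² + 95*J) - 245) = -3 + (-245 + J² + 95*J) = -248 + J² + 95*J)
n(w) = 3*w
M(52)*n(5) - P/3043777 = (-248 + 52² + 95*52)*(3*5) - 2020124/3043777 = (-248 + 2704 + 4940)*15 - 2020124/3043777 = 7396*15 - 1*2020124/3043777 = 110940 - 2020124/3043777 = 337674600256/3043777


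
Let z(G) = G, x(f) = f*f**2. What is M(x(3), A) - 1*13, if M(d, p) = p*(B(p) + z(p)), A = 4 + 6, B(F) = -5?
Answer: 37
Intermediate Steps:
x(f) = f**3
A = 10
M(d, p) = p*(-5 + p)
M(x(3), A) - 1*13 = 10*(-5 + 10) - 1*13 = 10*5 - 13 = 50 - 13 = 37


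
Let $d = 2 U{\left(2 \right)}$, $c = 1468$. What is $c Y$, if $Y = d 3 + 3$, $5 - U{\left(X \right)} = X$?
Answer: $30828$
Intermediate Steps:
$U{\left(X \right)} = 5 - X$
$d = 6$ ($d = 2 \left(5 - 2\right) = 2 \cdot 3 = 6$)
$Y = 21$ ($Y = 6 \cdot 3 + 3 = 18 + 3 = 21$)
$c Y = 1468 \cdot 21 = 30828$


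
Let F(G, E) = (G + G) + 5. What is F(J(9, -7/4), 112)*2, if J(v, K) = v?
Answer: 46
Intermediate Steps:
F(G, E) = 5 + 2*G (F(G, E) = 2*G + 5 = 5 + 2*G)
F(J(9, -7/4), 112)*2 = (5 + 2*9)*2 = (5 + 18)*2 = 23*2 = 46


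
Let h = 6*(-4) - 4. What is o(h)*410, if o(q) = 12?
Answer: 4920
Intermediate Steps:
h = -28 (h = -24 - 4 = -28)
o(h)*410 = 12*410 = 4920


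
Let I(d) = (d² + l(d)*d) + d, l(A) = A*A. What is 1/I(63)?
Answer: 1/254079 ≈ 3.9358e-6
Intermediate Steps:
l(A) = A²
I(d) = d + d² + d³ (I(d) = (d² + d²*d) + d = (d² + d³) + d = d + d² + d³)
1/I(63) = 1/(63*(1 + 63 + 63²)) = 1/(63*(1 + 63 + 3969)) = 1/(63*4033) = 1/254079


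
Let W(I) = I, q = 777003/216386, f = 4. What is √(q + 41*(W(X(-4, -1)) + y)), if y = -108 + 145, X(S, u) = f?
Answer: √78877429145434/216386 ≈ 41.044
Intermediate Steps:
X(S, u) = 4
q = 777003/216386 (q = 777003*(1/216386) = 777003/216386 ≈ 3.5908)
y = 37
√(q + 41*(W(X(-4, -1)) + y)) = √(777003/216386 + 41*(4 + 37)) = √(777003/216386 + 41*41) = √(777003/216386 + 1681) = √(364521869/216386) = √78877429145434/216386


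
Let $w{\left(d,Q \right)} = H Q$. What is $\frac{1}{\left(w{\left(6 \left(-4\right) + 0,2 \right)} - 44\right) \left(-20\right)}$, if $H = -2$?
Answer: $\frac{1}{960} \approx 0.0010417$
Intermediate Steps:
$w{\left(d,Q \right)} = - 2 Q$
$\frac{1}{\left(w{\left(6 \left(-4\right) + 0,2 \right)} - 44\right) \left(-20\right)} = \frac{1}{\left(\left(-2\right) 2 - 44\right) \left(-20\right)} = \frac{1}{\left(-4 - 44\right) \left(-20\right)} = \frac{1}{\left(-48\right) \left(-20\right)} = \frac{1}{960}$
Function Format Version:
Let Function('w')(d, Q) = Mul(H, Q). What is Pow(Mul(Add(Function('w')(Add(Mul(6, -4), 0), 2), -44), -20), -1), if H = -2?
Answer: Rational(1, 960) ≈ 0.0010417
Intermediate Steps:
Function('w')(d, Q) = Mul(-2, Q)
Pow(Mul(Add(Function('w')(Add(Mul(6, -4), 0), 2), -44), -20), -1) = Pow(Mul(Add(Mul(-2, 2), -44), -20), -1) = Pow(Mul(Add(-4, -44), -20), -1) = Pow(Mul(-48, -20), -1) = Pow(960, -1) = Rational(1, 960)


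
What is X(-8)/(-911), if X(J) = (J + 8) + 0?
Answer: 0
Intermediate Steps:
X(J) = 8 + J (X(J) = (8 + J) + 0 = 8 + J)
X(-8)/(-911) = (8 - 8)/(-911) = 0*(-1/911) = 0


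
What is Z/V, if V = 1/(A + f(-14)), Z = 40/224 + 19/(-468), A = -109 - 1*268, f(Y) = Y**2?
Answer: -20453/819 ≈ -24.973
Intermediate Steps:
A = -377 (A = -109 - 268 = -377)
Z = 113/819 (Z = 40*(1/224) + 19*(-1/468) = 5/28 - 19/468 = 113/819 ≈ 0.13797)
V = -1/181 (V = 1/(-377 + (-14)**2) = 1/(-377 + 196) = 1/(-181) = -1/181 ≈ -0.0055249)
Z/V = 113/(819*(-1/181)) = (113/819)*(-181) = -20453/819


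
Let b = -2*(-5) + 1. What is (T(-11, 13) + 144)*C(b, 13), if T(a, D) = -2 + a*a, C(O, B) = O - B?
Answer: -526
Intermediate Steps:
b = 11 (b = 10 + 1 = 11)
T(a, D) = -2 + a²
(T(-11, 13) + 144)*C(b, 13) = ((-2 + (-11)²) + 144)*(11 - 1*13) = ((-2 + 121) + 144)*(11 - 13) = (119 + 144)*(-2) = 263*(-2) = -526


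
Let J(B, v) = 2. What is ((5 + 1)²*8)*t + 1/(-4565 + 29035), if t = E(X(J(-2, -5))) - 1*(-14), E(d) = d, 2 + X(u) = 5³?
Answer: 965488321/24470 ≈ 39456.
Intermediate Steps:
X(u) = 123 (X(u) = -2 + 5³ = -2 + 125 = 123)
t = 137 (t = 123 - 1*(-14) = 123 + 14 = 137)
((5 + 1)²*8)*t + 1/(-4565 + 29035) = ((5 + 1)²*8)*137 + 1/(-4565 + 29035) = (6²*8)*137 + 1/24470 = (36*8)*137 + 1/24470 = 288*137 + 1/24470 = 39456 + 1/24470 = 965488321/24470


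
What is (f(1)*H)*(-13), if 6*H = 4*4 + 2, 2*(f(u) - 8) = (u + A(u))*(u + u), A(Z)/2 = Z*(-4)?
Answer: -39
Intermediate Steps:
A(Z) = -8*Z (A(Z) = 2*(Z*(-4)) = 2*(-4*Z) = -8*Z)
f(u) = 8 - 7*u**2 (f(u) = 8 + ((u - 8*u)*(u + u))/2 = 8 + ((-7*u)*(2*u))/2 = 8 + (-14*u**2)/2 = 8 - 7*u**2)
H = 3 (H = (4*4 + 2)/6 = (16 + 2)/6 = (1/6)*18 = 3)
(f(1)*H)*(-13) = ((8 - 7*1**2)*3)*(-13) = ((8 - 7*1)*3)*(-13) = ((8 - 7)*3)*(-13) = (1*3)*(-13) = 3*(-13) = -39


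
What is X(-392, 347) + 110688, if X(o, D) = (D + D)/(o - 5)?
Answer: 43942442/397 ≈ 1.1069e+5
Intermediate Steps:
X(o, D) = 2*D/(-5 + o) (X(o, D) = (2*D)/(-5 + o) = 2*D/(-5 + o))
X(-392, 347) + 110688 = 2*347/(-5 - 392) + 110688 = 2*347/(-397) + 110688 = 2*347*(-1/397) + 110688 = -694/397 + 110688 = 43942442/397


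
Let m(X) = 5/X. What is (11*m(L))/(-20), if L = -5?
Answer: 11/20 ≈ 0.55000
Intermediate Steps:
(11*m(L))/(-20) = (11*(5/(-5)))/(-20) = (11*(5*(-⅕)))*(-1/20) = (11*(-1))*(-1/20) = -11*(-1/20) = 11/20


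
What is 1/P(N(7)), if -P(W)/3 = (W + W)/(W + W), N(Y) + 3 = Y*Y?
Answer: -⅓ ≈ -0.33333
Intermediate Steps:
N(Y) = -3 + Y² (N(Y) = -3 + Y*Y = -3 + Y²)
P(W) = -3 (P(W) = -3*(W + W)/(W + W) = -3*2*W/(2*W) = -3*2*W*1/(2*W) = -3*1 = -3)
1/P(N(7)) = 1/(-3) = -⅓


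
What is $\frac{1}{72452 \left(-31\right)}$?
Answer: $- \frac{1}{2246012} \approx -4.4523 \cdot 10^{-7}$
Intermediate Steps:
$\frac{1}{72452 \left(-31\right)} = \frac{1}{-2246012} = - \frac{1}{2246012}$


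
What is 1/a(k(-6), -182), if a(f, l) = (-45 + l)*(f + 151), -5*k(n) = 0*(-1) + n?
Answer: -5/172747 ≈ -2.8944e-5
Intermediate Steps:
k(n) = -n/5 (k(n) = -(0*(-1) + n)/5 = -(0 + n)/5 = -n/5)
a(f, l) = (-45 + l)*(151 + f)
1/a(k(-6), -182) = 1/(-6795 - (-9)*(-6) + 151*(-182) - 1/5*(-6)*(-182)) = 1/(-6795 - 45*6/5 - 27482 + (6/5)*(-182)) = 1/(-6795 - 54 - 27482 - 1092/5) = 1/(-172747/5) = -5/172747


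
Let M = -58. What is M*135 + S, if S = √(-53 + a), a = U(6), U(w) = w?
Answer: -7830 + I*√47 ≈ -7830.0 + 6.8557*I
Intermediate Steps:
a = 6
S = I*√47 (S = √(-53 + 6) = √(-47) = I*√47 ≈ 6.8557*I)
M*135 + S = -58*135 + I*√47 = -7830 + I*√47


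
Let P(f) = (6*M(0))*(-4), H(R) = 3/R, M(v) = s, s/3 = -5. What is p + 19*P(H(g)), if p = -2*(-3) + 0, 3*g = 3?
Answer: 6846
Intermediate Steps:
s = -15 (s = 3*(-5) = -15)
M(v) = -15
g = 1 (g = (⅓)*3 = 1)
P(f) = 360 (P(f) = (6*(-15))*(-4) = -90*(-4) = 360)
p = 6 (p = 6 + 0 = 6)
p + 19*P(H(g)) = 6 + 19*360 = 6 + 6840 = 6846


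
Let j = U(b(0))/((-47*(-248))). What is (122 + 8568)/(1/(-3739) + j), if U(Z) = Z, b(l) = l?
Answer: -32491910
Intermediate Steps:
j = 0 (j = 0/((-47*(-248))) = 0/11656 = 0*(1/11656) = 0)
(122 + 8568)/(1/(-3739) + j) = (122 + 8568)/(1/(-3739) + 0) = 8690/(-1/3739 + 0) = 8690/(-1/3739) = 8690*(-3739) = -32491910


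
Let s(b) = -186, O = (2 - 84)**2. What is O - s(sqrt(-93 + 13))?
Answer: 6910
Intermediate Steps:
O = 6724 (O = (-82)**2 = 6724)
O - s(sqrt(-93 + 13)) = 6724 - 1*(-186) = 6724 + 186 = 6910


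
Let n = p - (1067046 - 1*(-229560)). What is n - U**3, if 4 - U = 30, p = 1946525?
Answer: 667495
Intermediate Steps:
U = -26 (U = 4 - 1*30 = 4 - 30 = -26)
n = 649919 (n = 1946525 - (1067046 - 1*(-229560)) = 1946525 - (1067046 + 229560) = 1946525 - 1*1296606 = 1946525 - 1296606 = 649919)
n - U**3 = 649919 - 1*(-26)**3 = 649919 - 1*(-17576) = 649919 + 17576 = 667495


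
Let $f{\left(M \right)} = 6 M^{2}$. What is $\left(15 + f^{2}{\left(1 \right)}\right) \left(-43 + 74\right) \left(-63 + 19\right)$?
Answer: $-69564$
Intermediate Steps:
$\left(15 + f^{2}{\left(1 \right)}\right) \left(-43 + 74\right) \left(-63 + 19\right) = \left(15 + \left(6 \cdot 1^{2}\right)^{2}\right) \left(-43 + 74\right) \left(-63 + 19\right) = \left(15 + \left(6 \cdot 1\right)^{2}\right) 31 \left(-44\right) = \left(15 + 6^{2}\right) \left(-1364\right) = \left(15 + 36\right) \left(-1364\right) = 51 \left(-1364\right) = -69564$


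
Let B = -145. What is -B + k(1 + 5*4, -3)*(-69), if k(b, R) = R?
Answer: 352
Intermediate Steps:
-B + k(1 + 5*4, -3)*(-69) = -1*(-145) - 3*(-69) = 145 + 207 = 352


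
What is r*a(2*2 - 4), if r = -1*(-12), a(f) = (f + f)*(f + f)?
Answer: 0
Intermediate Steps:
a(f) = 4*f² (a(f) = (2*f)*(2*f) = 4*f²)
r = 12
r*a(2*2 - 4) = 12*(4*(2*2 - 4)²) = 12*(4*(4 - 4)²) = 12*(4*0²) = 12*(4*0) = 12*0 = 0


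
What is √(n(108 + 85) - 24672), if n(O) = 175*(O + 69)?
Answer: √21178 ≈ 145.53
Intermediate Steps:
n(O) = 12075 + 175*O (n(O) = 175*(69 + O) = 12075 + 175*O)
√(n(108 + 85) - 24672) = √((12075 + 175*(108 + 85)) - 24672) = √((12075 + 175*193) - 24672) = √((12075 + 33775) - 24672) = √(45850 - 24672) = √21178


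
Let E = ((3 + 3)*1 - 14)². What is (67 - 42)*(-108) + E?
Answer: -2636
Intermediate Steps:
E = 64 (E = (6*1 - 14)² = (6 - 14)² = (-8)² = 64)
(67 - 42)*(-108) + E = (67 - 42)*(-108) + 64 = 25*(-108) + 64 = -2700 + 64 = -2636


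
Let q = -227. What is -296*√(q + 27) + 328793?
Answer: 328793 - 2960*I*√2 ≈ 3.2879e+5 - 4186.1*I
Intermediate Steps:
-296*√(q + 27) + 328793 = -296*√(-227 + 27) + 328793 = -2960*I*√2 + 328793 = 328793 - 2960*I*√2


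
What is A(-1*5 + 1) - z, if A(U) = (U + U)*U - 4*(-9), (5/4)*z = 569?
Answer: -1936/5 ≈ -387.20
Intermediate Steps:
z = 2276/5 (z = (4/5)*569 = 2276/5 ≈ 455.20)
A(U) = 36 + 2*U**2 (A(U) = (2*U)*U + 36 = 2*U**2 + 36 = 36 + 2*U**2)
A(-1*5 + 1) - z = (36 + 2*(-1*5 + 1)**2) - 1*2276/5 = (36 + 2*(-5 + 1)**2) - 2276/5 = (36 + 2*(-4)**2) - 2276/5 = (36 + 2*16) - 2276/5 = (36 + 32) - 2276/5 = 68 - 2276/5 = -1936/5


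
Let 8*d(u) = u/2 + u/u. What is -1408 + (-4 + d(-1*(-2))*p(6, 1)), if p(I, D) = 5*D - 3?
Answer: -2823/2 ≈ -1411.5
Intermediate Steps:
p(I, D) = -3 + 5*D
d(u) = ⅛ + u/16 (d(u) = (u/2 + u/u)/8 = (u*(½) + 1)/8 = (u/2 + 1)/8 = (1 + u/2)/8 = ⅛ + u/16)
-1408 + (-4 + d(-1*(-2))*p(6, 1)) = -1408 + (-4 + (⅛ + (-1*(-2))/16)*(-3 + 5*1)) = -1408 + (-4 + (⅛ + (1/16)*2)*(-3 + 5)) = -1408 + (-4 + (⅛ + ⅛)*2) = -1408 + (-4 + (¼)*2) = -1408 + (-4 + ½) = -1408 - 7/2 = -2823/2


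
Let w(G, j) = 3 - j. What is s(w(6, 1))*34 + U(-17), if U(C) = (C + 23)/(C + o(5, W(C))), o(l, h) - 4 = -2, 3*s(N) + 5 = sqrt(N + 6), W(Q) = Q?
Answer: -856/15 + 68*sqrt(2)/3 ≈ -25.011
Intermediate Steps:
s(N) = -5/3 + sqrt(6 + N)/3 (s(N) = -5/3 + sqrt(N + 6)/3 = -5/3 + sqrt(6 + N)/3)
o(l, h) = 2 (o(l, h) = 4 - 2 = 2)
U(C) = (23 + C)/(2 + C) (U(C) = (C + 23)/(C + 2) = (23 + C)/(2 + C))
s(w(6, 1))*34 + U(-17) = (-5/3 + sqrt(6 + (3 - 1*1))/3)*34 + (23 - 17)/(2 - 17) = (-5/3 + sqrt(6 + (3 - 1))/3)*34 + 6/(-15) = (-5/3 + sqrt(6 + 2)/3)*34 - 1/15*6 = (-5/3 + sqrt(8)/3)*34 - 2/5 = (-5/3 + (2*sqrt(2))/3)*34 - 2/5 = (-5/3 + 2*sqrt(2)/3)*34 - 2/5 = (-170/3 + 68*sqrt(2)/3) - 2/5 = -856/15 + 68*sqrt(2)/3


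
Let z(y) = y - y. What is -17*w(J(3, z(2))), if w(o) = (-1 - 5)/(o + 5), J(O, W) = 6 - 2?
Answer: 34/3 ≈ 11.333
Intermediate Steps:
z(y) = 0
J(O, W) = 4
w(o) = -6/(5 + o)
-17*w(J(3, z(2))) = -(-102)/(5 + 4) = -(-102)/9 = -17*(-⅔) = 34/3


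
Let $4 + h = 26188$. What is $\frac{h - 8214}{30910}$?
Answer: $\frac{1797}{3091} \approx 0.58137$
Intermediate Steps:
$h = 26184$ ($h = -4 + 26188 = 26184$)
$\frac{h - 8214}{30910} = \frac{26184 - 8214}{30910} = \left(26184 - 8214\right) \frac{1}{30910} = 17970 \cdot \frac{1}{30910} = \frac{1797}{3091}$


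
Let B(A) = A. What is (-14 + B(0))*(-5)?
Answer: 70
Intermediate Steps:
(-14 + B(0))*(-5) = (-14 + 0)*(-5) = -14*(-5) = 70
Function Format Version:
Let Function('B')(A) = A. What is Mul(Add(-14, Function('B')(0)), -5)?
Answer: 70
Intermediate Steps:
Mul(Add(-14, Function('B')(0)), -5) = Mul(Add(-14, 0), -5) = Mul(-14, -5) = 70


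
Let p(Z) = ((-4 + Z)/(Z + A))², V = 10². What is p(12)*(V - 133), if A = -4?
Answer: -33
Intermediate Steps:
V = 100
p(Z) = 1 (p(Z) = ((-4 + Z)/(Z - 4))² = ((-4 + Z)/(-4 + Z))² = 1² = 1)
p(12)*(V - 133) = 1*(100 - 133) = 1*(-33) = -33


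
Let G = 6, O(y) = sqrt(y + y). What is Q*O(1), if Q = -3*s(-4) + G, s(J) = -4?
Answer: 18*sqrt(2) ≈ 25.456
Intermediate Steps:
O(y) = sqrt(2)*sqrt(y) (O(y) = sqrt(2*y) = sqrt(2)*sqrt(y))
Q = 18 (Q = -3*(-4) + 6 = 12 + 6 = 18)
Q*O(1) = 18*(sqrt(2)*sqrt(1)) = 18*(sqrt(2)*1) = 18*sqrt(2)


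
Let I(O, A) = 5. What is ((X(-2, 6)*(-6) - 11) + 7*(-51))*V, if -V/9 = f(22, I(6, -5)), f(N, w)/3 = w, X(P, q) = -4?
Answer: 46440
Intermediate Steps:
f(N, w) = 3*w
V = -135 (V = -27*5 = -9*15 = -135)
((X(-2, 6)*(-6) - 11) + 7*(-51))*V = ((-4*(-6) - 11) + 7*(-51))*(-135) = ((24 - 11) - 357)*(-135) = (13 - 357)*(-135) = -344*(-135) = 46440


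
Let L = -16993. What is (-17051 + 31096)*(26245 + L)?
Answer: 129944340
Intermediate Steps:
(-17051 + 31096)*(26245 + L) = (-17051 + 31096)*(26245 - 16993) = 14045*9252 = 129944340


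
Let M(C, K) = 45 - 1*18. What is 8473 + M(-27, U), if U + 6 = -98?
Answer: 8500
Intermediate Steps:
U = -104 (U = -6 - 98 = -104)
M(C, K) = 27 (M(C, K) = 45 - 18 = 27)
8473 + M(-27, U) = 8473 + 27 = 8500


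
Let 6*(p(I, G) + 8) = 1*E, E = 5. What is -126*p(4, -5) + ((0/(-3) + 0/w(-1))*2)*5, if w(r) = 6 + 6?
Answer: 903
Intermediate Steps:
w(r) = 12
p(I, G) = -43/6 (p(I, G) = -8 + (1*5)/6 = -8 + (⅙)*5 = -8 + ⅚ = -43/6)
-126*p(4, -5) + ((0/(-3) + 0/w(-1))*2)*5 = -126*(-43/6) + ((0/(-3) + 0/12)*2)*5 = 903 + ((0*(-⅓) + 0*(1/12))*2)*5 = 903 + ((0 + 0)*2)*5 = 903 + (0*2)*5 = 903 + 0*5 = 903 + 0 = 903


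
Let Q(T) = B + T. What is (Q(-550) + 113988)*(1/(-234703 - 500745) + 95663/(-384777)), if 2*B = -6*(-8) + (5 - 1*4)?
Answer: -15965432457816925/565966950192 ≈ -28209.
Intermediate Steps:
B = 49/2 (B = (-6*(-8) + (5 - 1*4))/2 = (48 + (5 - 4))/2 = (48 + 1)/2 = (½)*49 = 49/2 ≈ 24.500)
Q(T) = 49/2 + T
(Q(-550) + 113988)*(1/(-234703 - 500745) + 95663/(-384777)) = ((49/2 - 550) + 113988)*(1/(-234703 - 500745) + 95663/(-384777)) = (-1051/2 + 113988)*(1/(-735448) + 95663*(-1/384777)) = 226925*(-1/735448 - 95663/384777)/2 = (226925/2)*(-70355546801/282983475096) = -15965432457816925/565966950192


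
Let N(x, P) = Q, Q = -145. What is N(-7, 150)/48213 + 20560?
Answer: 991259135/48213 ≈ 20560.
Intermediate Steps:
N(x, P) = -145
N(-7, 150)/48213 + 20560 = -145/48213 + 20560 = 991259135/48213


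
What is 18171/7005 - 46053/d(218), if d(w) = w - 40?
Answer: -106455609/415630 ≈ -256.13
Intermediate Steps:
d(w) = -40 + w
18171/7005 - 46053/d(218) = 18171/7005 - 46053/(-40 + 218) = 18171*(1/7005) - 46053/178 = 6057/2335 - 46053*1/178 = 6057/2335 - 46053/178 = -106455609/415630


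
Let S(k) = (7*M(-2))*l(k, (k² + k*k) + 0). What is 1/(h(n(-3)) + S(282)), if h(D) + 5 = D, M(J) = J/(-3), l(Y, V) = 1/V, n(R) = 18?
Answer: 238572/3101443 ≈ 0.076923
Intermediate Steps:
M(J) = -J/3 (M(J) = J*(-⅓) = -J/3)
h(D) = -5 + D
S(k) = 7/(3*k²) (S(k) = (7*(-⅓*(-2)))/((k² + k*k) + 0) = (7*(⅔))/((k² + k²) + 0) = 14/(3*(2*k² + 0)) = 14/(3*((2*k²))) = 14*(1/(2*k²))/3 = 7/(3*k²))
1/(h(n(-3)) + S(282)) = 1/((-5 + 18) + (7/3)/282²) = 1/(13 + (7/3)*(1/79524)) = 1/(13 + 7/238572) = 1/(3101443/238572) = 238572/3101443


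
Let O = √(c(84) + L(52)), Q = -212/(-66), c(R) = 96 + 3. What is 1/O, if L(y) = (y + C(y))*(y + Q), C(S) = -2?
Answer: √3114111/94367 ≈ 0.018700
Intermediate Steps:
c(R) = 99
Q = 106/33 (Q = -212*(-1/66) = 106/33 ≈ 3.2121)
L(y) = (-2 + y)*(106/33 + y) (L(y) = (y - 2)*(y + 106/33) = (-2 + y)*(106/33 + y))
O = √3114111/33 (O = √(99 + (-212/33 + 52² + (40/33)*52)) = √(99 + (-212/33 + 2704 + 2080/33)) = √(99 + 91100/33) = √(94367/33) = √3114111/33 ≈ 53.475)
1/O = 1/(√3114111/33) = √3114111/94367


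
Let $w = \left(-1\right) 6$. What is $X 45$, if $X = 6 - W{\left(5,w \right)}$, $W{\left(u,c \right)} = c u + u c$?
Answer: $2970$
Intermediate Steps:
$w = -6$
$W{\left(u,c \right)} = 2 c u$ ($W{\left(u,c \right)} = c u + c u = 2 c u$)
$X = 66$ ($X = 6 - 2 \left(-6\right) 5 = 6 - -60 = 6 + 60 = 66$)
$X 45 = 66 \cdot 45 = 2970$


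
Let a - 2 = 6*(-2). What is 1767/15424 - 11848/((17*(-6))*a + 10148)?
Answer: -5094053/5382976 ≈ -0.94633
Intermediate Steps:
a = -10 (a = 2 + 6*(-2) = 2 - 12 = -10)
1767/15424 - 11848/((17*(-6))*a + 10148) = 1767/15424 - 11848/((17*(-6))*(-10) + 10148) = 1767*(1/15424) - 11848/(-102*(-10) + 10148) = 1767/15424 - 11848/(1020 + 10148) = 1767/15424 - 11848/11168 = 1767/15424 - 11848*1/11168 = 1767/15424 - 1481/1396 = -5094053/5382976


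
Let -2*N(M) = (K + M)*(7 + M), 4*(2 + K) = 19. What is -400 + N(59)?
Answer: -9751/4 ≈ -2437.8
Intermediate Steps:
K = 11/4 (K = -2 + (¼)*19 = -2 + 19/4 = 11/4 ≈ 2.7500)
N(M) = -(7 + M)*(11/4 + M)/2 (N(M) = -(11/4 + M)*(7 + M)/2 = -(7 + M)*(11/4 + M)/2)
-400 + N(59) = -400 + (-77/8 - 39/8*59 - ½*59²) = -400 + (-77/8 - 2301/8 - ½*3481) = -400 + (-77/8 - 2301/8 - 3481/2) = -400 - 8151/4 = -9751/4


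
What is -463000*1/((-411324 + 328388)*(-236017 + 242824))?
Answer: 57875/70568169 ≈ 0.00082013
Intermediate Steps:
-463000*1/((-411324 + 328388)*(-236017 + 242824)) = -463000/(6807*(-82936)) = -463000/(-564545352) = -463000*(-1/564545352) = 57875/70568169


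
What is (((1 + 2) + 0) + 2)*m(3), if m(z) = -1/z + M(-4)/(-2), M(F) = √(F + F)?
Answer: -5/3 - 5*I*√2 ≈ -1.6667 - 7.0711*I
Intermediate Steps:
M(F) = √2*√F (M(F) = √(2*F) = √2*√F)
m(z) = -1/z - I*√2 (m(z) = -1/z + (√2*√(-4))/(-2) = -1/z + (√2*(2*I))*(-½) = -1/z + (2*I*√2)*(-½) = -1/z - I*√2)
(((1 + 2) + 0) + 2)*m(3) = (((1 + 2) + 0) + 2)*(-1/3 - I*√2) = ((3 + 0) + 2)*(-1*⅓ - I*√2) = (3 + 2)*(-⅓ - I*√2) = 5*(-⅓ - I*√2) = -5/3 - 5*I*√2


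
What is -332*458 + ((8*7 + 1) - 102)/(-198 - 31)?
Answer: -34820779/229 ≈ -1.5206e+5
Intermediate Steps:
-332*458 + ((8*7 + 1) - 102)/(-198 - 31) = -152056 + ((56 + 1) - 102)/(-229) = -152056 + (57 - 102)*(-1/229) = -152056 - 45*(-1/229) = -152056 + 45/229 = -34820779/229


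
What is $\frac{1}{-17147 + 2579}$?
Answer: $- \frac{1}{14568} \approx -6.8644 \cdot 10^{-5}$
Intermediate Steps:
$\frac{1}{-17147 + 2579} = \frac{1}{-14568} = - \frac{1}{14568}$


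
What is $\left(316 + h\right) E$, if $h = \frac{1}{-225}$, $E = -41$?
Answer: $- \frac{2915059}{225} \approx -12956.0$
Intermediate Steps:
$h = - \frac{1}{225} \approx -0.0044444$
$\left(316 + h\right) E = \left(316 - \frac{1}{225}\right) \left(-41\right) = \frac{71099}{225} \left(-41\right) = - \frac{2915059}{225}$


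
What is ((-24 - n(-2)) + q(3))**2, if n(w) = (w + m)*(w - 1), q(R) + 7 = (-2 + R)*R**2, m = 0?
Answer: 784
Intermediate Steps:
q(R) = -7 + R**2*(-2 + R) (q(R) = -7 + (-2 + R)*R**2 = -7 + R**2*(-2 + R))
n(w) = w*(-1 + w) (n(w) = (w + 0)*(w - 1) = w*(-1 + w))
((-24 - n(-2)) + q(3))**2 = ((-24 - (-2)*(-1 - 2)) + (-7 + 3**3 - 2*3**2))**2 = ((-24 - (-2)*(-3)) + (-7 + 27 - 2*9))**2 = ((-24 - 1*6) + (-7 + 27 - 18))**2 = ((-24 - 6) + 2)**2 = (-30 + 2)**2 = (-28)**2 = 784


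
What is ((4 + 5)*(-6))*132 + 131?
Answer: -6997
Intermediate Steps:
((4 + 5)*(-6))*132 + 131 = (9*(-6))*132 + 131 = -54*132 + 131 = -7128 + 131 = -6997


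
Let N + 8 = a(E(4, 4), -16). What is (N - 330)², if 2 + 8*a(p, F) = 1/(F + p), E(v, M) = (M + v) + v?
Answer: 117180625/1024 ≈ 1.1443e+5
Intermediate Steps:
E(v, M) = M + 2*v
a(p, F) = -¼ + 1/(8*(F + p))
N = -265/32 (N = -8 + (⅛ - ¼*(-16) - (4 + 2*4)/4)/(-16 + (4 + 2*4)) = -8 + (⅛ + 4 - (4 + 8)/4)/(-16 + (4 + 8)) = -8 + (⅛ + 4 - ¼*12)/(-16 + 12) = -8 + (⅛ + 4 - 3)/(-4) = -8 - ¼*9/8 = -8 - 9/32 = -265/32 ≈ -8.2813)
(N - 330)² = (-265/32 - 330)² = (-10825/32)² = 117180625/1024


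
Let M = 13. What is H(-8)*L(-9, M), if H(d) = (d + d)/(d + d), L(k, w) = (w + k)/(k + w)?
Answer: 1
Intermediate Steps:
L(k, w) = 1 (L(k, w) = (k + w)/(k + w) = 1)
H(d) = 1 (H(d) = (2*d)/((2*d)) = (2*d)*(1/(2*d)) = 1)
H(-8)*L(-9, M) = 1*1 = 1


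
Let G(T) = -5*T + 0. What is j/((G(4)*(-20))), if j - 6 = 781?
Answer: 787/400 ≈ 1.9675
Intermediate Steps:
j = 787 (j = 6 + 781 = 787)
G(T) = -5*T
j/((G(4)*(-20))) = 787/((-5*4*(-20))) = 787/((-20*(-20))) = 787/400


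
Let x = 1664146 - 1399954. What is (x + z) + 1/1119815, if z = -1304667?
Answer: -1165139512124/1119815 ≈ -1.0405e+6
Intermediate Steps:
x = 264192
(x + z) + 1/1119815 = (264192 - 1304667) + 1/1119815 = -1040475 + 1/1119815 = -1165139512124/1119815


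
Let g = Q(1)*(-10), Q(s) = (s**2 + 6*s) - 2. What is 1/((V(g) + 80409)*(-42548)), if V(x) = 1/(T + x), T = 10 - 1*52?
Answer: -23/78688558399 ≈ -2.9229e-10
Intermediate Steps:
Q(s) = -2 + s**2 + 6*s
T = -42 (T = 10 - 52 = -42)
g = -50 (g = (-2 + 1**2 + 6*1)*(-10) = (-2 + 1 + 6)*(-10) = 5*(-10) = -50)
V(x) = 1/(-42 + x)
1/((V(g) + 80409)*(-42548)) = 1/((1/(-42 - 50) + 80409)*(-42548)) = -1/42548/(1/(-92) + 80409) = -1/42548/(-1/92 + 80409) = -1/42548/(7397627/92) = (92/7397627)*(-1/42548) = -23/78688558399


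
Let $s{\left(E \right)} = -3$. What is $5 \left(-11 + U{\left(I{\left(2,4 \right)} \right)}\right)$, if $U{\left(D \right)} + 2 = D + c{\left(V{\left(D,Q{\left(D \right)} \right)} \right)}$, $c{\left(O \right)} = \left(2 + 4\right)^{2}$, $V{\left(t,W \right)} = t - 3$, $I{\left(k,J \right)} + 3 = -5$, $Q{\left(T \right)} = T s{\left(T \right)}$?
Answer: $75$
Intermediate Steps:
$Q{\left(T \right)} = - 3 T$ ($Q{\left(T \right)} = T \left(-3\right) = - 3 T$)
$I{\left(k,J \right)} = -8$ ($I{\left(k,J \right)} = -3 - 5 = -8$)
$V{\left(t,W \right)} = -3 + t$
$c{\left(O \right)} = 36$ ($c{\left(O \right)} = 6^{2} = 36$)
$U{\left(D \right)} = 34 + D$ ($U{\left(D \right)} = -2 + \left(D + 36\right) = -2 + \left(36 + D\right) = 34 + D$)
$5 \left(-11 + U{\left(I{\left(2,4 \right)} \right)}\right) = 5 \left(-11 + \left(34 - 8\right)\right) = 5 \left(-11 + 26\right) = 5 \cdot 15 = 75$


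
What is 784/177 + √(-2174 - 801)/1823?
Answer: 784/177 + 5*I*√119/1823 ≈ 4.4294 + 0.02992*I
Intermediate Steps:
784/177 + √(-2174 - 801)/1823 = 784*(1/177) + √(-2975)*(1/1823) = 784/177 + (5*I*√119)*(1/1823) = 784/177 + 5*I*√119/1823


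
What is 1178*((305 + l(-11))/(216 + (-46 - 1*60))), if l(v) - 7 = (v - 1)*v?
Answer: 261516/55 ≈ 4754.8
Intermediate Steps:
l(v) = 7 + v*(-1 + v) (l(v) = 7 + (v - 1)*v = 7 + (-1 + v)*v = 7 + v*(-1 + v))
1178*((305 + l(-11))/(216 + (-46 - 1*60))) = 1178*((305 + (7 + (-11)**2 - 1*(-11)))/(216 + (-46 - 1*60))) = 1178*((305 + (7 + 121 + 11))/(216 + (-46 - 60))) = 1178*((305 + 139)/(216 - 106)) = 1178*(444/110) = 1178*(444*(1/110)) = 1178*(222/55) = 261516/55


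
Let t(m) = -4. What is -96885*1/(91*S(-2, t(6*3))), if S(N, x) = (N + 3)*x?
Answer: 96885/364 ≈ 266.17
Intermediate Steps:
S(N, x) = x*(3 + N) (S(N, x) = (3 + N)*x = x*(3 + N))
-96885*1/(91*S(-2, t(6*3))) = -96885*(-1/(364*(3 - 2))) = -96885/(91*(-4*1)) = -96885/(91*(-4)) = -96885/(-364) = -96885*(-1/364) = 96885/364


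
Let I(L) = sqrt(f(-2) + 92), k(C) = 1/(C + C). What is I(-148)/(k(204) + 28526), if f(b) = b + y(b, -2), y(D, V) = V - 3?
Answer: 408*sqrt(85)/11638609 ≈ 0.00032320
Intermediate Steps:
y(D, V) = -3 + V
k(C) = 1/(2*C)
f(b) = -5 + b (f(b) = b + (-3 - 2) = b - 5 = -5 + b)
I(L) = sqrt(85) (I(L) = sqrt((-5 - 2) + 92) = sqrt(-7 + 92) = sqrt(85))
I(-148)/(k(204) + 28526) = sqrt(85)/((1/2)/204 + 28526) = sqrt(85)/((1/2)*(1/204) + 28526) = sqrt(85)/(1/408 + 28526) = sqrt(85)/(11638609/408) = sqrt(85)*(408/11638609) = 408*sqrt(85)/11638609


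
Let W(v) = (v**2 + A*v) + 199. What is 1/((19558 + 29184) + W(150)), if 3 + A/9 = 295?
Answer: 1/465641 ≈ 2.1476e-6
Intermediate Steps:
A = 2628 (A = -27 + 9*295 = -27 + 2655 = 2628)
W(v) = 199 + v**2 + 2628*v (W(v) = (v**2 + 2628*v) + 199 = 199 + v**2 + 2628*v)
1/((19558 + 29184) + W(150)) = 1/((19558 + 29184) + (199 + 150**2 + 2628*150)) = 1/(48742 + (199 + 22500 + 394200)) = 1/(48742 + 416899) = 1/465641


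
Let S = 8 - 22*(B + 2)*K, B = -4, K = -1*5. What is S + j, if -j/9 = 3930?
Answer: -35582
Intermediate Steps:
j = -35370 (j = -9*3930 = -35370)
K = -5
S = -212 (S = 8 - 22*(-4 + 2)*(-5) = 8 - (-44)*(-5) = 8 - 22*10 = 8 - 220 = -212)
S + j = -212 - 35370 = -35582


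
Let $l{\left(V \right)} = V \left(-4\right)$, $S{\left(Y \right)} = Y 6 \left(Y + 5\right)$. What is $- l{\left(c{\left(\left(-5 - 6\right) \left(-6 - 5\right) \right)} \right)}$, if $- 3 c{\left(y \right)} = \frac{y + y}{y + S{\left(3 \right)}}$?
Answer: $- \frac{968}{795} \approx -1.2176$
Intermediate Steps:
$S{\left(Y \right)} = 6 Y \left(5 + Y\right)$
$c{\left(y \right)} = - \frac{2 y}{3 \left(144 + y\right)}$ ($c{\left(y \right)} = - \frac{\left(y + y\right) \frac{1}{y + 6 \cdot 3 \left(5 + 3\right)}}{3} = - \frac{2 y \frac{1}{y + 6 \cdot 3 \cdot 8}}{3} = - \frac{2 y \frac{1}{y + 144}}{3} = - \frac{2 y \frac{1}{144 + y}}{3} = - \frac{2 y}{3 \left(144 + y\right)}$)
$l{\left(V \right)} = - 4 V$
$- l{\left(c{\left(\left(-5 - 6\right) \left(-6 - 5\right) \right)} \right)} = - \left(-4\right) \left(- \frac{2 \left(-5 - 6\right) \left(-6 - 5\right)}{432 + 3 \left(-5 - 6\right) \left(-6 - 5\right)}\right) = - \left(-4\right) \left(- \frac{2 \left(\left(-11\right) \left(-11\right)\right)}{432 + 3 \left(\left(-11\right) \left(-11\right)\right)}\right) = - \left(-4\right) \left(\left(-2\right) 121 \frac{1}{432 + 3 \cdot 121}\right) = - \left(-4\right) \left(\left(-2\right) 121 \frac{1}{432 + 363}\right) = - \left(-4\right) \left(\left(-2\right) 121 \cdot \frac{1}{795}\right) = - \frac{\left(-4\right) \left(-242\right)}{795} = \left(-1\right) \frac{968}{795} = - \frac{968}{795}$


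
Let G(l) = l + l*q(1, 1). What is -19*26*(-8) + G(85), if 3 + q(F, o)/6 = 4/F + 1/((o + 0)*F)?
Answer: 5057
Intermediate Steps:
q(F, o) = -18 + 24/F + 6/(F*o) (q(F, o) = -18 + 6*(4/F + 1/((o + 0)*F)) = -18 + 6*(4/F + 1/(o*F)) = -18 + 6*(4/F + 1/(F*o)) = -18 + (24/F + 6/(F*o)) = -18 + 24/F + 6/(F*o))
G(l) = 13*l (G(l) = l + l*(-18 + 24/1 + 6/(1*1)) = l + l*(-18 + 24*1 + 6*1*1) = l + l*(-18 + 24 + 6) = l + l*12 = l + 12*l = 13*l)
-19*26*(-8) + G(85) = -19*26*(-8) + 13*85 = -494*(-8) + 1105 = 3952 + 1105 = 5057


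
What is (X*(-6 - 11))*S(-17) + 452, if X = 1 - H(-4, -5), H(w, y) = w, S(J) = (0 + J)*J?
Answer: -24113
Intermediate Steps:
S(J) = J**2 (S(J) = J*J = J**2)
X = 5 (X = 1 - 1*(-4) = 1 + 4 = 5)
(X*(-6 - 11))*S(-17) + 452 = (5*(-6 - 11))*(-17)**2 + 452 = (5*(-17))*289 + 452 = -85*289 + 452 = -24565 + 452 = -24113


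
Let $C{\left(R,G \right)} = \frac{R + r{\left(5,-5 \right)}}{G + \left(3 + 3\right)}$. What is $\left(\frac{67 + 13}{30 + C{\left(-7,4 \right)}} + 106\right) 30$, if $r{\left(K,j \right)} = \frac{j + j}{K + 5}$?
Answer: $\frac{238140}{73} \approx 3262.2$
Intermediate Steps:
$r{\left(K,j \right)} = \frac{2 j}{5 + K}$
$C{\left(R,G \right)} = \frac{-1 + R}{6 + G}$ ($C{\left(R,G \right)} = \frac{R + 2 \left(-5\right) \frac{1}{5 + 5}}{G + \left(3 + 3\right)} = \frac{R + 2 \left(-5\right) \frac{1}{10}}{G + 6} = \frac{R + 2 \left(-5\right) \frac{1}{10}}{6 + G} = \frac{R - 1}{6 + G} = \frac{-1 + R}{6 + G}$)
$\left(\frac{67 + 13}{30 + C{\left(-7,4 \right)}} + 106\right) 30 = \left(\frac{67 + 13}{30 + \frac{-1 - 7}{6 + 4}} + 106\right) 30 = \left(\frac{80}{30 + \frac{1}{10} \left(-8\right)} + 106\right) 30 = \left(\frac{80}{30 - \frac{4}{5}} + 106\right) 30 = \left(\frac{80}{\frac{146}{5}} + 106\right) 30 = \left(80 \cdot \frac{5}{146} + 106\right) 30 = \left(\frac{200}{73} + 106\right) 30 = \frac{7938}{73} \cdot 30 = \frac{238140}{73}$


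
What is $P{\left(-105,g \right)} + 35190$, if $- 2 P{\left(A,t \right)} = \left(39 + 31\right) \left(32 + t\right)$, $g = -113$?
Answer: $38025$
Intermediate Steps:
$P{\left(A,t \right)} = -1120 - 35 t$ ($P{\left(A,t \right)} = - \frac{\left(39 + 31\right) \left(32 + t\right)}{2} = - \frac{70 \left(32 + t\right)}{2} = - \frac{2240 + 70 t}{2} = -1120 - 35 t$)
$P{\left(-105,g \right)} + 35190 = \left(-1120 - -3955\right) + 35190 = \left(-1120 + 3955\right) + 35190 = 2835 + 35190 = 38025$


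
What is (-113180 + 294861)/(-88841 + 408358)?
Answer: 181681/319517 ≈ 0.56861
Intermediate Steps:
(-113180 + 294861)/(-88841 + 408358) = 181681/319517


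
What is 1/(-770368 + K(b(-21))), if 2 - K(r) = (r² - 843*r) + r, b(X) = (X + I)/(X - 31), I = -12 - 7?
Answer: -169/130082494 ≈ -1.2992e-6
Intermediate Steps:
I = -19
b(X) = (-19 + X)/(-31 + X) (b(X) = (X - 19)/(X - 31) = (-19 + X)/(-31 + X))
K(r) = 2 - r² + 842*r (K(r) = 2 - ((r² - 843*r) + r) = 2 - (r² - 842*r) = 2 + (-r² + 842*r) = 2 - r² + 842*r)
1/(-770368 + K(b(-21))) = 1/(-770368 + (2 - ((-19 - 21)/(-31 - 21))² + 842*((-19 - 21)/(-31 - 21)))) = 1/(-770368 + (2 - (-40/(-52))² + 842*(-40/(-52)))) = 1/(-770368 + (2 - (-1/52*(-40))² + 842*(-1/52*(-40)))) = 1/(-770368 + (2 - (10/13)² + 842*(10/13))) = 1/(-770368 + (2 - 1*100/169 + 8420/13)) = 1/(-770368 + (2 - 100/169 + 8420/13)) = 1/(-770368 + 109698/169) = 1/(-130082494/169) = -169/130082494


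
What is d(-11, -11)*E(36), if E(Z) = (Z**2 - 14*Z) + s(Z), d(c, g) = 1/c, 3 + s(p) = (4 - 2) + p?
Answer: -827/11 ≈ -75.182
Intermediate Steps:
s(p) = -1 + p (s(p) = -3 + ((4 - 2) + p) = -3 + (2 + p) = -1 + p)
E(Z) = -1 + Z**2 - 13*Z (E(Z) = (Z**2 - 14*Z) + (-1 + Z) = -1 + Z**2 - 13*Z)
d(-11, -11)*E(36) = (-1 + 36**2 - 13*36)/(-11) = -(-1 + 1296 - 468)/11 = -1/11*827 = -827/11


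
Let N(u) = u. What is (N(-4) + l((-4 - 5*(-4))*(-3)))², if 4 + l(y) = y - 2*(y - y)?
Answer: 3136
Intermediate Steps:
l(y) = -4 + y (l(y) = -4 + (y - 2*(y - y)) = -4 + (y - 2*0) = -4 + (y + 0) = -4 + y)
(N(-4) + l((-4 - 5*(-4))*(-3)))² = (-4 + (-4 + (-4 - 5*(-4))*(-3)))² = (-4 + (-4 + (-4 + 20)*(-3)))² = (-4 + (-4 + 16*(-3)))² = (-4 + (-4 - 48))² = (-4 - 52)² = (-56)² = 3136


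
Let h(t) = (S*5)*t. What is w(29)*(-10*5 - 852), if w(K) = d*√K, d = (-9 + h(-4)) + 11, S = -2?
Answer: -37884*√29 ≈ -2.0401e+5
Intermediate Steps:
h(t) = -10*t (h(t) = (-2*5)*t = -10*t)
d = 42 (d = (-9 - 10*(-4)) + 11 = (-9 + 40) + 11 = 31 + 11 = 42)
w(K) = 42*√K
w(29)*(-10*5 - 852) = (42*√29)*(-10*5 - 852) = (42*√29)*(-50 - 852) = (42*√29)*(-902) = -37884*√29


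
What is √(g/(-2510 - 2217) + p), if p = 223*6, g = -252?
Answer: √29898171006/4727 ≈ 36.579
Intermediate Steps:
p = 1338
√(g/(-2510 - 2217) + p) = √(-252/(-2510 - 2217) + 1338) = √(-252/(-4727) + 1338) = √(-252*(-1/4727) + 1338) = √(252/4727 + 1338) = √(6324978/4727) = √29898171006/4727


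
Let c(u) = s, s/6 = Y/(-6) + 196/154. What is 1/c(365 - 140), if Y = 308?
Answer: -11/3304 ≈ -0.0033293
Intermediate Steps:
s = -3304/11 (s = 6*(308/(-6) + 196/154) = 6*(308*(-⅙) + 196*(1/154)) = 6*(-154/3 + 14/11) = 6*(-1652/33) = -3304/11 ≈ -300.36)
c(u) = -3304/11
1/c(365 - 140) = 1/(-3304/11) = -11/3304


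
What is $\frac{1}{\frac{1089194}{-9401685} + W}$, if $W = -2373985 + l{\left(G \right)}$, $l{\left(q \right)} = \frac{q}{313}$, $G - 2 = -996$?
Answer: $- \frac{2942727405}{6986000404751537} \approx -4.2123 \cdot 10^{-7}$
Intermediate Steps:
$G = -994$ ($G = 2 - 996 = -994$)
$l{\left(q \right)} = \frac{q}{313}$ ($l{\left(q \right)} = q \frac{1}{313} = \frac{q}{313}$)
$W = - \frac{743058299}{313}$ ($W = -2373985 + \frac{1}{313} \left(-994\right) = -2373985 - \frac{994}{313} = - \frac{743058299}{313} \approx -2.374 \cdot 10^{6}$)
$\frac{1}{\frac{1089194}{-9401685} + W} = \frac{1}{\frac{1089194}{-9401685} - \frac{743058299}{313}} = \frac{1}{1089194 \left(- \frac{1}{9401685}\right) - \frac{743058299}{313}} = \frac{1}{- \frac{1089194}{9401685} - \frac{743058299}{313}} = \frac{1}{- \frac{6986000404751537}{2942727405}} = - \frac{2942727405}{6986000404751537}$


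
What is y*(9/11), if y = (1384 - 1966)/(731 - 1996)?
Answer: 5238/13915 ≈ 0.37643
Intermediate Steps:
y = 582/1265 (y = -582/(-1265) = -582*(-1/1265) = 582/1265 ≈ 0.46008)
y*(9/11) = 582*(9/11)/1265 = 582*(9*(1/11))/1265 = (582/1265)*(9/11) = 5238/13915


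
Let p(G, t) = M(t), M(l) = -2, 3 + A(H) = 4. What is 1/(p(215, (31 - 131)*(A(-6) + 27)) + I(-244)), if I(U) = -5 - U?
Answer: 1/237 ≈ 0.0042194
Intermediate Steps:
A(H) = 1 (A(H) = -3 + 4 = 1)
p(G, t) = -2
1/(p(215, (31 - 131)*(A(-6) + 27)) + I(-244)) = 1/(-2 + (-5 - 1*(-244))) = 1/(-2 + (-5 + 244)) = 1/(-2 + 239) = 1/237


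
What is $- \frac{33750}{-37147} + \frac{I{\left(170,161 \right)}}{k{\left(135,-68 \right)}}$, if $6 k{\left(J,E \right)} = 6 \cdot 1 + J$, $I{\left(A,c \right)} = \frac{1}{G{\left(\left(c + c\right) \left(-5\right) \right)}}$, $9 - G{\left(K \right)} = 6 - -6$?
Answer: $\frac{4684456}{5237727} \approx 0.89437$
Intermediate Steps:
$G{\left(K \right)} = -3$ ($G{\left(K \right)} = 9 - \left(6 - -6\right) = 9 - \left(6 + 6\right) = 9 - 12 = -3$)
$I{\left(A,c \right)} = - \frac{1}{3}$ ($I{\left(A,c \right)} = \frac{1}{-3} = - \frac{1}{3}$)
$k{\left(J,E \right)} = 1 + \frac{J}{6}$ ($k{\left(J,E \right)} = \frac{6 \cdot 1 + J}{6} = \frac{6 + J}{6} = 1 + \frac{J}{6}$)
$- \frac{33750}{-37147} + \frac{I{\left(170,161 \right)}}{k{\left(135,-68 \right)}} = - \frac{33750}{-37147} - \frac{1}{3 \left(1 + \frac{1}{6} \cdot 135\right)} = \left(-33750\right) \left(- \frac{1}{37147}\right) - \frac{1}{3 \left(1 + \frac{45}{2}\right)} = \frac{33750}{37147} - \frac{1}{3 \cdot \frac{47}{2}} = \frac{33750}{37147} - \frac{2}{141} = \frac{4684456}{5237727}$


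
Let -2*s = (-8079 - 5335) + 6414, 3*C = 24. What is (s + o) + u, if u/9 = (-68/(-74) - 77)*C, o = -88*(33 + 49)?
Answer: -340172/37 ≈ -9193.8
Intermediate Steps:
C = 8 (C = (⅓)*24 = 8)
s = 3500 (s = -((-8079 - 5335) + 6414)/2 = -(-13414 + 6414)/2 = -½*(-7000) = 3500)
o = -7216 (o = -88*82 = -7216)
u = -202680/37 (u = 9*((-68/(-74) - 77)*8) = 9*((-68*(-1/74) - 77)*8) = 9*((34/37 - 77)*8) = 9*(-2815/37*8) = 9*(-22520/37) = -202680/37 ≈ -5477.8)
(s + o) + u = (3500 - 7216) - 202680/37 = -3716 - 202680/37 = -340172/37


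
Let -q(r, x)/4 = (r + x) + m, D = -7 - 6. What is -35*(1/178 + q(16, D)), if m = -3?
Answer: -35/178 ≈ -0.19663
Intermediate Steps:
D = -13
q(r, x) = 12 - 4*r - 4*x (q(r, x) = -4*((r + x) - 3) = -4*(-3 + r + x) = 12 - 4*r - 4*x)
-35*(1/178 + q(16, D)) = -35*(1/178 + (12 - 4*16 - 4*(-13))) = -35*(1/178 + (12 - 64 + 52)) = -35*(1/178 + 0) = -35*1/178 = -35/178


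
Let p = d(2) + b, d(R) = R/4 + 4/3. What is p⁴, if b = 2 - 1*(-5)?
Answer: 7890481/1296 ≈ 6088.3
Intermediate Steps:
b = 7 (b = 2 + 5 = 7)
d(R) = 4/3 + R/4 (d(R) = R*(¼) + 4*(⅓) = R/4 + 4/3 = 4/3 + R/4)
p = 53/6 (p = (4/3 + (¼)*2) + 7 = (4/3 + ½) + 7 = 11/6 + 7 = 53/6 ≈ 8.8333)
p⁴ = (53/6)⁴ = 7890481/1296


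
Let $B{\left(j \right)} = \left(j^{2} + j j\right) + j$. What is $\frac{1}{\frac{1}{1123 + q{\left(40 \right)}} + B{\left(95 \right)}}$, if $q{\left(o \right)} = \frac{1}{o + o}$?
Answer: $\frac{89841}{1630165025} \approx 5.5112 \cdot 10^{-5}$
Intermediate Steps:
$q{\left(o \right)} = \frac{1}{2 o}$
$B{\left(j \right)} = j + 2 j^{2}$ ($B{\left(j \right)} = \left(j^{2} + j^{2}\right) + j = 2 j^{2} + j = j + 2 j^{2}$)
$\frac{1}{\frac{1}{1123 + q{\left(40 \right)}} + B{\left(95 \right)}} = \frac{1}{\frac{1}{1123 + \frac{1}{2 \cdot 40}} + 95 \left(1 + 2 \cdot 95\right)} = \frac{1}{\frac{1}{1123 + \frac{1}{2} \cdot \frac{1}{40}} + 95 \left(1 + 190\right)} = \frac{1}{\frac{1}{1123 + \frac{1}{80}} + 95 \cdot 191} = \frac{1}{\frac{1}{\frac{89841}{80}} + 18145} = \frac{1}{\frac{80}{89841} + 18145} = \frac{1}{\frac{1630165025}{89841}} = \frac{89841}{1630165025}$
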